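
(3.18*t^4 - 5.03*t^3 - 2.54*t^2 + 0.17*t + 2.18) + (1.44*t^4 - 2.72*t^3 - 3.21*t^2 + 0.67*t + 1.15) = 4.62*t^4 - 7.75*t^3 - 5.75*t^2 + 0.84*t + 3.33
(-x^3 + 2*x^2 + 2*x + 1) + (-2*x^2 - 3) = -x^3 + 2*x - 2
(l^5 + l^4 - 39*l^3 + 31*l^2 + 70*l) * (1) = l^5 + l^4 - 39*l^3 + 31*l^2 + 70*l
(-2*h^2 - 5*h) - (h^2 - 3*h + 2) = -3*h^2 - 2*h - 2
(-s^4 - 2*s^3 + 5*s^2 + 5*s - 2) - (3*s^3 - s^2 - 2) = -s^4 - 5*s^3 + 6*s^2 + 5*s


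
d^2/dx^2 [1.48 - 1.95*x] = 0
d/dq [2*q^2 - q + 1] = 4*q - 1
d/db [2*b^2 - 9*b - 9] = 4*b - 9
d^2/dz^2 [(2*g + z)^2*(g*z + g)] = 2*g*(4*g + 3*z + 1)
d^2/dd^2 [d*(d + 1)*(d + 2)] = 6*d + 6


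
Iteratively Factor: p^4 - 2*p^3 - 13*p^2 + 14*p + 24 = (p + 3)*(p^3 - 5*p^2 + 2*p + 8) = (p + 1)*(p + 3)*(p^2 - 6*p + 8) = (p - 2)*(p + 1)*(p + 3)*(p - 4)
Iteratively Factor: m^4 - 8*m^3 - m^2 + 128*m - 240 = (m + 4)*(m^3 - 12*m^2 + 47*m - 60) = (m - 3)*(m + 4)*(m^2 - 9*m + 20) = (m - 4)*(m - 3)*(m + 4)*(m - 5)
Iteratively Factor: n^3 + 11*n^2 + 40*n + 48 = (n + 4)*(n^2 + 7*n + 12) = (n + 4)^2*(n + 3)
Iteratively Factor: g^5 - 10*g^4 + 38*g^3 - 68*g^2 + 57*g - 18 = (g - 3)*(g^4 - 7*g^3 + 17*g^2 - 17*g + 6) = (g - 3)*(g - 1)*(g^3 - 6*g^2 + 11*g - 6) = (g - 3)^2*(g - 1)*(g^2 - 3*g + 2) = (g - 3)^2*(g - 1)^2*(g - 2)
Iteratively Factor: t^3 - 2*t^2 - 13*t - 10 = (t + 2)*(t^2 - 4*t - 5) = (t - 5)*(t + 2)*(t + 1)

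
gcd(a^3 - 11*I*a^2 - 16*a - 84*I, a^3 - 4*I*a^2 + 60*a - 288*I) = a - 6*I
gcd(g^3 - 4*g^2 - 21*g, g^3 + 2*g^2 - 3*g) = g^2 + 3*g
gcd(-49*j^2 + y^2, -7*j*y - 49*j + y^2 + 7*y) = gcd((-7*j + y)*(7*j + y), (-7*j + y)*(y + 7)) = -7*j + y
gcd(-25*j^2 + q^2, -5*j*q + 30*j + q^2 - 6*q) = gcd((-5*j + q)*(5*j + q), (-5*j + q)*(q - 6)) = -5*j + q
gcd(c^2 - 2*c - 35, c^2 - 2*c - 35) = c^2 - 2*c - 35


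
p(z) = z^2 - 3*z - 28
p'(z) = 2*z - 3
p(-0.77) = -25.10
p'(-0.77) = -4.54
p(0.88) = -29.87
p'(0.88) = -1.24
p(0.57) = -29.39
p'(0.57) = -1.86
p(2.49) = -29.27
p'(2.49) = 1.98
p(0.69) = -29.59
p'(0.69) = -1.62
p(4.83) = -19.16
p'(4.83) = 6.66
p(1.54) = -30.25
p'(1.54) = 0.08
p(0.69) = -29.59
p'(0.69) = -1.62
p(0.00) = -28.00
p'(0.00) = -3.00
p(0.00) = -28.00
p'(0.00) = -3.00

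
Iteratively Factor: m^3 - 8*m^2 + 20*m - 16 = (m - 4)*(m^2 - 4*m + 4) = (m - 4)*(m - 2)*(m - 2)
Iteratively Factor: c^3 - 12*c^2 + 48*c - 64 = (c - 4)*(c^2 - 8*c + 16) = (c - 4)^2*(c - 4)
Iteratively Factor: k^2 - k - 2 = (k - 2)*(k + 1)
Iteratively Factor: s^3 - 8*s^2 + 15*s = (s - 5)*(s^2 - 3*s) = (s - 5)*(s - 3)*(s)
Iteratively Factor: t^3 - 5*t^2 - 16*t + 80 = (t - 5)*(t^2 - 16) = (t - 5)*(t + 4)*(t - 4)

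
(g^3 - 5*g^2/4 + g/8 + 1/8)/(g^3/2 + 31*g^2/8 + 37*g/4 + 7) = (8*g^3 - 10*g^2 + g + 1)/(4*g^3 + 31*g^2 + 74*g + 56)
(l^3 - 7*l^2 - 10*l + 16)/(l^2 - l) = l - 6 - 16/l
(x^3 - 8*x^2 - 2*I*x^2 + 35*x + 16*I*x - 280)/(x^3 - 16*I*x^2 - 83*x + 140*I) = (x^2 + x*(-8 + 5*I) - 40*I)/(x^2 - 9*I*x - 20)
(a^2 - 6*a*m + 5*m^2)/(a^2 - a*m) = (a - 5*m)/a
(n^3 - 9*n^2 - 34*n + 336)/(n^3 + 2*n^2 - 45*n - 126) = (n - 8)/(n + 3)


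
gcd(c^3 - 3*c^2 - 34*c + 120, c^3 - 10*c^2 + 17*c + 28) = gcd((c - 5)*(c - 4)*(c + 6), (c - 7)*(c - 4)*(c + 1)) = c - 4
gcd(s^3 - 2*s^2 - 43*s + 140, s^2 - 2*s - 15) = s - 5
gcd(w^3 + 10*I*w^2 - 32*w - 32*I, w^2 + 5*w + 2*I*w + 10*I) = w + 2*I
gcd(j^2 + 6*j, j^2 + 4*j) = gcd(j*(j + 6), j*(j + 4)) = j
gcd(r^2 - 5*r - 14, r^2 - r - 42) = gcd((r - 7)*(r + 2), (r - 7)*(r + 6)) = r - 7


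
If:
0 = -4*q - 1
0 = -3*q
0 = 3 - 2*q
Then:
No Solution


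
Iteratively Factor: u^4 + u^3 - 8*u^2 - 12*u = (u)*(u^3 + u^2 - 8*u - 12) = u*(u + 2)*(u^2 - u - 6) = u*(u - 3)*(u + 2)*(u + 2)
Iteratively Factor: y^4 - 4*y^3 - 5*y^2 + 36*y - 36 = (y - 3)*(y^3 - y^2 - 8*y + 12) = (y - 3)*(y - 2)*(y^2 + y - 6) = (y - 3)*(y - 2)*(y + 3)*(y - 2)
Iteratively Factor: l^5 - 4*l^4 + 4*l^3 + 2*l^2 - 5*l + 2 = (l - 1)*(l^4 - 3*l^3 + l^2 + 3*l - 2) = (l - 2)*(l - 1)*(l^3 - l^2 - l + 1) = (l - 2)*(l - 1)*(l + 1)*(l^2 - 2*l + 1) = (l - 2)*(l - 1)^2*(l + 1)*(l - 1)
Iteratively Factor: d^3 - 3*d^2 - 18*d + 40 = (d - 5)*(d^2 + 2*d - 8) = (d - 5)*(d + 4)*(d - 2)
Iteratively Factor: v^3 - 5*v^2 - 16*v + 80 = (v + 4)*(v^2 - 9*v + 20) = (v - 4)*(v + 4)*(v - 5)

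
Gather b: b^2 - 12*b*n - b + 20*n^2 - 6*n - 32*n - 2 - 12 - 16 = b^2 + b*(-12*n - 1) + 20*n^2 - 38*n - 30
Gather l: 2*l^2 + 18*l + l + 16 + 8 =2*l^2 + 19*l + 24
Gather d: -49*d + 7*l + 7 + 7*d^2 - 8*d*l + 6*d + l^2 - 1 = 7*d^2 + d*(-8*l - 43) + l^2 + 7*l + 6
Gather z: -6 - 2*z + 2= -2*z - 4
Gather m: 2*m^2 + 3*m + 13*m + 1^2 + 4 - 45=2*m^2 + 16*m - 40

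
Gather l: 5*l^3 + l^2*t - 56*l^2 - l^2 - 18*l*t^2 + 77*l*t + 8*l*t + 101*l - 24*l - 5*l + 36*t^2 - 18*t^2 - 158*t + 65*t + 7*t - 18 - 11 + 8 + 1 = 5*l^3 + l^2*(t - 57) + l*(-18*t^2 + 85*t + 72) + 18*t^2 - 86*t - 20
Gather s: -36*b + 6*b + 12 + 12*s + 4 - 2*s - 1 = -30*b + 10*s + 15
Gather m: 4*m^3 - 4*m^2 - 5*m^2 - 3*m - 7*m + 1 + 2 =4*m^3 - 9*m^2 - 10*m + 3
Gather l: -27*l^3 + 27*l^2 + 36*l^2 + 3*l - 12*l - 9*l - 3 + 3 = -27*l^3 + 63*l^2 - 18*l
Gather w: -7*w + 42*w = 35*w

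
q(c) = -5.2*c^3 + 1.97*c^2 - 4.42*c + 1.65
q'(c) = -15.6*c^2 + 3.94*c - 4.42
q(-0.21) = 2.71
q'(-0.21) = -5.94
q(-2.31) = 86.47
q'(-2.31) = -96.76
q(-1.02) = 13.73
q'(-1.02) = -24.67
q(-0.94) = 11.86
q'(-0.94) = -21.91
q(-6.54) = 1569.39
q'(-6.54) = -697.42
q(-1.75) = 43.29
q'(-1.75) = -59.09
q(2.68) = -96.14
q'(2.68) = -105.91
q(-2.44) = 99.70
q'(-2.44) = -106.91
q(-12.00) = 9323.97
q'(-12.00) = -2298.10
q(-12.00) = 9323.97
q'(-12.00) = -2298.10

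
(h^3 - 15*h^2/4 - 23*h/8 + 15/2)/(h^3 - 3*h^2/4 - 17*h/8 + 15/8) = (h - 4)/(h - 1)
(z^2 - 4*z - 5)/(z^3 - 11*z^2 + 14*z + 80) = (z + 1)/(z^2 - 6*z - 16)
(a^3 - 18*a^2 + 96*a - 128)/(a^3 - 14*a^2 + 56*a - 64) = (a - 8)/(a - 4)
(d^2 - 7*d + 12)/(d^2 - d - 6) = (d - 4)/(d + 2)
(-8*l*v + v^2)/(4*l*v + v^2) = (-8*l + v)/(4*l + v)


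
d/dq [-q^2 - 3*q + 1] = -2*q - 3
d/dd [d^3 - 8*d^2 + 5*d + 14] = 3*d^2 - 16*d + 5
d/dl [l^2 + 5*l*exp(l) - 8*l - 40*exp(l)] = 5*l*exp(l) + 2*l - 35*exp(l) - 8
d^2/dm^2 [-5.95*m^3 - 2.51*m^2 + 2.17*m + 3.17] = -35.7*m - 5.02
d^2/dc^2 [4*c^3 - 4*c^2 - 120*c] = 24*c - 8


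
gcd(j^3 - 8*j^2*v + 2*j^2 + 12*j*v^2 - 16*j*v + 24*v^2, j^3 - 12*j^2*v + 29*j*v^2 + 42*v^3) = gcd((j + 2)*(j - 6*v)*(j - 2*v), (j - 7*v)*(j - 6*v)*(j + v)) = -j + 6*v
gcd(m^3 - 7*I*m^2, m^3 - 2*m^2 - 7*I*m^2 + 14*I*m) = m^2 - 7*I*m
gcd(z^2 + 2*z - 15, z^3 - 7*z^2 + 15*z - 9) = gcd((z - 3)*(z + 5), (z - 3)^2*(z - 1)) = z - 3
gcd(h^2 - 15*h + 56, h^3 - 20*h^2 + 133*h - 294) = h - 7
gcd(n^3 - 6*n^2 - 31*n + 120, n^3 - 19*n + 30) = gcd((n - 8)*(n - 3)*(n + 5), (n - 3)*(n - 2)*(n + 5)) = n^2 + 2*n - 15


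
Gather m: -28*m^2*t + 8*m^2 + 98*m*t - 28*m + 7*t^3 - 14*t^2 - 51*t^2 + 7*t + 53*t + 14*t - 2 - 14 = m^2*(8 - 28*t) + m*(98*t - 28) + 7*t^3 - 65*t^2 + 74*t - 16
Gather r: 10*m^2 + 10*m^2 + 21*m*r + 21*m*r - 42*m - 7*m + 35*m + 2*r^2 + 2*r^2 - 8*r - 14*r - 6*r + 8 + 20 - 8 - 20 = 20*m^2 - 14*m + 4*r^2 + r*(42*m - 28)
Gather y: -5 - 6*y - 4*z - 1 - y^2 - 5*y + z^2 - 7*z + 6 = -y^2 - 11*y + z^2 - 11*z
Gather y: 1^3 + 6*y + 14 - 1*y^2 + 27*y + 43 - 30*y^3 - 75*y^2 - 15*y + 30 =-30*y^3 - 76*y^2 + 18*y + 88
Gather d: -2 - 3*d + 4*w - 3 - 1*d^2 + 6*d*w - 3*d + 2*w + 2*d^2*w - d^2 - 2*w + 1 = d^2*(2*w - 2) + d*(6*w - 6) + 4*w - 4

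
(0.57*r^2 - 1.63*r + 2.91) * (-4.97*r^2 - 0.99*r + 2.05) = -2.8329*r^4 + 7.5368*r^3 - 11.6805*r^2 - 6.2224*r + 5.9655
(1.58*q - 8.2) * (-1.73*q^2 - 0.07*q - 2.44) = -2.7334*q^3 + 14.0754*q^2 - 3.2812*q + 20.008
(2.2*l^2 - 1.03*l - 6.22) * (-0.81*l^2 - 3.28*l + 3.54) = -1.782*l^4 - 6.3817*l^3 + 16.2046*l^2 + 16.7554*l - 22.0188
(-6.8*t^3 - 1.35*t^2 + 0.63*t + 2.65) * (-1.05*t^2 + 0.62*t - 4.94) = 7.14*t^5 - 2.7985*t^4 + 32.0935*t^3 + 4.2771*t^2 - 1.4692*t - 13.091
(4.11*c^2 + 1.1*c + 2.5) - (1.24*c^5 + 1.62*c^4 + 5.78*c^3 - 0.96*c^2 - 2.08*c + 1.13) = -1.24*c^5 - 1.62*c^4 - 5.78*c^3 + 5.07*c^2 + 3.18*c + 1.37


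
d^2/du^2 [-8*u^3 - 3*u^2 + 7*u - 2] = -48*u - 6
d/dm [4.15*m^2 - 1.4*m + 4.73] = 8.3*m - 1.4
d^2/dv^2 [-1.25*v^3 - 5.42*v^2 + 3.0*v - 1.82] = -7.5*v - 10.84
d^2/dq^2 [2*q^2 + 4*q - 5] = 4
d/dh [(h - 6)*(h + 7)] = 2*h + 1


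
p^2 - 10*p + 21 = (p - 7)*(p - 3)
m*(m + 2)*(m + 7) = m^3 + 9*m^2 + 14*m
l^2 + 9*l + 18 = (l + 3)*(l + 6)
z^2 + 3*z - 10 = (z - 2)*(z + 5)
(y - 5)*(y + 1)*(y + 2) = y^3 - 2*y^2 - 13*y - 10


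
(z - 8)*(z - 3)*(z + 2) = z^3 - 9*z^2 + 2*z + 48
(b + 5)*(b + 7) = b^2 + 12*b + 35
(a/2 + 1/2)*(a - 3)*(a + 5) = a^3/2 + 3*a^2/2 - 13*a/2 - 15/2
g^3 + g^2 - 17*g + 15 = (g - 3)*(g - 1)*(g + 5)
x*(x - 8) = x^2 - 8*x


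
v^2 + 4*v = v*(v + 4)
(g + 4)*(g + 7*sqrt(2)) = g^2 + 4*g + 7*sqrt(2)*g + 28*sqrt(2)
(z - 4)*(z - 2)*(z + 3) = z^3 - 3*z^2 - 10*z + 24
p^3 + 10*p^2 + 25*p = p*(p + 5)^2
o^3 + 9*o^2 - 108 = (o - 3)*(o + 6)^2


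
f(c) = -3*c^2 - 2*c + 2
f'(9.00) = -56.00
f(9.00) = -259.00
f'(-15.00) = 88.00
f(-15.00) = -643.00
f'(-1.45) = 6.70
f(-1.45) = -1.41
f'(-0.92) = 3.52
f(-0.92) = 1.30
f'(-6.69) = 38.14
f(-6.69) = -118.89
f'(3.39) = -22.34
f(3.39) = -39.26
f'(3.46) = -22.76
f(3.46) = -40.83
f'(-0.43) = 0.58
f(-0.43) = 2.31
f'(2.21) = -15.26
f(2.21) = -17.07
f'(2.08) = -14.48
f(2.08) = -15.14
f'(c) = -6*c - 2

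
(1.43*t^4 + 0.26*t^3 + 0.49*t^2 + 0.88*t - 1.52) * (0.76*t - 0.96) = 1.0868*t^5 - 1.1752*t^4 + 0.1228*t^3 + 0.1984*t^2 - 2.0*t + 1.4592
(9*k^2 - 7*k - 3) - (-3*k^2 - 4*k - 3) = 12*k^2 - 3*k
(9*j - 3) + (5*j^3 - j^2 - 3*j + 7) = 5*j^3 - j^2 + 6*j + 4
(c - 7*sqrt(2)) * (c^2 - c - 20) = c^3 - 7*sqrt(2)*c^2 - c^2 - 20*c + 7*sqrt(2)*c + 140*sqrt(2)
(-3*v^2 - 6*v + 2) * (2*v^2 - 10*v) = -6*v^4 + 18*v^3 + 64*v^2 - 20*v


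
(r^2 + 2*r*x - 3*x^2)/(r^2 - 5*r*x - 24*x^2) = (-r + x)/(-r + 8*x)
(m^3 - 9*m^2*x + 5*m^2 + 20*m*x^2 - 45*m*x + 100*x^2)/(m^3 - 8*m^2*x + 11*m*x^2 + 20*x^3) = (m + 5)/(m + x)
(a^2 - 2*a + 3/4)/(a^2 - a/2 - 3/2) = (a - 1/2)/(a + 1)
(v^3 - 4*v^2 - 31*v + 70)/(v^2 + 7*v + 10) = (v^2 - 9*v + 14)/(v + 2)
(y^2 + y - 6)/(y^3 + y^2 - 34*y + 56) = (y + 3)/(y^2 + 3*y - 28)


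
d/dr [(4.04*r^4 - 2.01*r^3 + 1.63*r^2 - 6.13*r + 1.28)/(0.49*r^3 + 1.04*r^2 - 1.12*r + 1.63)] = (1.9796*r^6 + 8.4032*r^5 - 16.4635*r^4 + 36.8506*r^3 - 7.1609*r^2 + 2.6514*r - 8.5583)/(0.2401*r^6 + 1.0192*r^5 - 0.016*r^4 - 0.7322*r^3 + 4.6448*r^2 - 3.6512*r + 2.6569)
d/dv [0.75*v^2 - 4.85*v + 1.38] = 1.5*v - 4.85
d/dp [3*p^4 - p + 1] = 12*p^3 - 1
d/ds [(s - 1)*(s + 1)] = 2*s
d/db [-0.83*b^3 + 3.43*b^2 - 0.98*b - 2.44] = -2.49*b^2 + 6.86*b - 0.98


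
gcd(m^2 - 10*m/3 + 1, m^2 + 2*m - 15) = m - 3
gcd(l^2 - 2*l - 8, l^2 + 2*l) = l + 2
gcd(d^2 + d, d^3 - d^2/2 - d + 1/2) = d + 1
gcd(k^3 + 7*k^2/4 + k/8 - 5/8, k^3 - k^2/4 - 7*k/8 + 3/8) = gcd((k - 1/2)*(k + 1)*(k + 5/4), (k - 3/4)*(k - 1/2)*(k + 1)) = k^2 + k/2 - 1/2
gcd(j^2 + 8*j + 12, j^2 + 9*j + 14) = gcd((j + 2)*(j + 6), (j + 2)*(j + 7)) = j + 2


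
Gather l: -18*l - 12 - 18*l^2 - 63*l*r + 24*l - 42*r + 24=-18*l^2 + l*(6 - 63*r) - 42*r + 12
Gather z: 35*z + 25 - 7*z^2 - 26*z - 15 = -7*z^2 + 9*z + 10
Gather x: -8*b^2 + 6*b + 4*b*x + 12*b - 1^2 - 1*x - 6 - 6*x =-8*b^2 + 18*b + x*(4*b - 7) - 7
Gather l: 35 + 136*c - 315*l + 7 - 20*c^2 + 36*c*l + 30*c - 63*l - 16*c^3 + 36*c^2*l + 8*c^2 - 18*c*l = -16*c^3 - 12*c^2 + 166*c + l*(36*c^2 + 18*c - 378) + 42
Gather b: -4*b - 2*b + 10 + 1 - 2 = 9 - 6*b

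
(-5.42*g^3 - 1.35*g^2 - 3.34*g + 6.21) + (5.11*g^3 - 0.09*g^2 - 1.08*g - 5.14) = -0.31*g^3 - 1.44*g^2 - 4.42*g + 1.07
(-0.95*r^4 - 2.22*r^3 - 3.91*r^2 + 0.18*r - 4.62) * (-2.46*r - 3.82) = 2.337*r^5 + 9.0902*r^4 + 18.099*r^3 + 14.4934*r^2 + 10.6776*r + 17.6484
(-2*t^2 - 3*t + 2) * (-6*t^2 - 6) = 12*t^4 + 18*t^3 + 18*t - 12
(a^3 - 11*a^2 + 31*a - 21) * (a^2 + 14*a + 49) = a^5 + 3*a^4 - 74*a^3 - 126*a^2 + 1225*a - 1029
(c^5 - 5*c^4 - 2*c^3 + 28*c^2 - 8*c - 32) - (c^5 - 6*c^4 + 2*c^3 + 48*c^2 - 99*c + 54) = c^4 - 4*c^3 - 20*c^2 + 91*c - 86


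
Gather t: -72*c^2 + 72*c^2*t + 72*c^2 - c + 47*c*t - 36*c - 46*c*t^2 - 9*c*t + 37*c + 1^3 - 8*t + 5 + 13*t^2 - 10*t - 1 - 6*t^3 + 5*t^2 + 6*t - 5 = -6*t^3 + t^2*(18 - 46*c) + t*(72*c^2 + 38*c - 12)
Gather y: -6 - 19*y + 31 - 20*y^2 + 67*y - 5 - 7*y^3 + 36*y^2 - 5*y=-7*y^3 + 16*y^2 + 43*y + 20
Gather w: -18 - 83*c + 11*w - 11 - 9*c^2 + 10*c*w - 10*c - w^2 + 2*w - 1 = -9*c^2 - 93*c - w^2 + w*(10*c + 13) - 30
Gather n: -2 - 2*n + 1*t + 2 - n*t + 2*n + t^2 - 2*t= -n*t + t^2 - t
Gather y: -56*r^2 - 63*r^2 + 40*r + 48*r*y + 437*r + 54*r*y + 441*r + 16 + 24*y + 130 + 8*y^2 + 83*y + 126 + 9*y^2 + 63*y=-119*r^2 + 918*r + 17*y^2 + y*(102*r + 170) + 272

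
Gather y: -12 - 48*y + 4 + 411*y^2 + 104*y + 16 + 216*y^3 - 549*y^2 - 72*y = 216*y^3 - 138*y^2 - 16*y + 8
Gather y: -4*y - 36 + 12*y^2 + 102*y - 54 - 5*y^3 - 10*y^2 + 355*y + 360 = -5*y^3 + 2*y^2 + 453*y + 270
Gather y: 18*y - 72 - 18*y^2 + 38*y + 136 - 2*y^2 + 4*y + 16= -20*y^2 + 60*y + 80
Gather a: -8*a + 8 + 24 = 32 - 8*a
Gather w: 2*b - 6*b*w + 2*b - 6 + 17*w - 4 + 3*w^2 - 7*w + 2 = 4*b + 3*w^2 + w*(10 - 6*b) - 8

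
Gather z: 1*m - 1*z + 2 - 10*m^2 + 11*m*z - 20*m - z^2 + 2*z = -10*m^2 - 19*m - z^2 + z*(11*m + 1) + 2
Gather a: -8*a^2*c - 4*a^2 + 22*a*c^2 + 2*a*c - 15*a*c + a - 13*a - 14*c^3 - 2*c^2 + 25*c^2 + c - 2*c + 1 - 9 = a^2*(-8*c - 4) + a*(22*c^2 - 13*c - 12) - 14*c^3 + 23*c^2 - c - 8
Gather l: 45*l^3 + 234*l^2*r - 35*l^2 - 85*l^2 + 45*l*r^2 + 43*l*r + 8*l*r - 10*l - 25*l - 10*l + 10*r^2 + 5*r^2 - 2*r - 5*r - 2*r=45*l^3 + l^2*(234*r - 120) + l*(45*r^2 + 51*r - 45) + 15*r^2 - 9*r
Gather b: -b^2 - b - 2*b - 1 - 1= -b^2 - 3*b - 2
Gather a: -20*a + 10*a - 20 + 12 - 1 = -10*a - 9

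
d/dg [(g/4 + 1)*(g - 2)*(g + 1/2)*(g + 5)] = g^3 + 45*g^2/8 + 11*g/4 - 39/4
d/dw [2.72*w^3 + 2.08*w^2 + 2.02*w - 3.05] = 8.16*w^2 + 4.16*w + 2.02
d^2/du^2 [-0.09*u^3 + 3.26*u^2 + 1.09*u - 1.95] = 6.52 - 0.54*u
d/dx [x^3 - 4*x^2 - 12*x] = 3*x^2 - 8*x - 12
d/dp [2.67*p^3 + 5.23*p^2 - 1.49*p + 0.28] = 8.01*p^2 + 10.46*p - 1.49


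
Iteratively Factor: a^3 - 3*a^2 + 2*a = (a - 2)*(a^2 - a) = a*(a - 2)*(a - 1)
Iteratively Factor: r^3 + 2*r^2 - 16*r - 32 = (r + 2)*(r^2 - 16) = (r + 2)*(r + 4)*(r - 4)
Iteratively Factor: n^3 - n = (n)*(n^2 - 1) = n*(n + 1)*(n - 1)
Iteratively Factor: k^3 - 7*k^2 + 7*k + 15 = (k - 5)*(k^2 - 2*k - 3) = (k - 5)*(k + 1)*(k - 3)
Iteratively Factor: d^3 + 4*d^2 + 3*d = (d + 3)*(d^2 + d) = (d + 1)*(d + 3)*(d)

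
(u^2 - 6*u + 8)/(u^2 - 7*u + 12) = (u - 2)/(u - 3)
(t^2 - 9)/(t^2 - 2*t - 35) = (9 - t^2)/(-t^2 + 2*t + 35)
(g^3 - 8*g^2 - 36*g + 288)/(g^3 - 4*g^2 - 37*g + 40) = (g^2 - 36)/(g^2 + 4*g - 5)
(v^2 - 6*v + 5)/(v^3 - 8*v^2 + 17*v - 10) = 1/(v - 2)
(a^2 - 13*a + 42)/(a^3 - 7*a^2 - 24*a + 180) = (a - 7)/(a^2 - a - 30)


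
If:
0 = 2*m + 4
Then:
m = -2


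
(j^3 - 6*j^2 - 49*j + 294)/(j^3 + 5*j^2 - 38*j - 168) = (j - 7)/(j + 4)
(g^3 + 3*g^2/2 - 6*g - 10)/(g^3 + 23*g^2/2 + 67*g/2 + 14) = (2*g^3 + 3*g^2 - 12*g - 20)/(2*g^3 + 23*g^2 + 67*g + 28)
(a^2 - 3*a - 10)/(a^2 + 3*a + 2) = (a - 5)/(a + 1)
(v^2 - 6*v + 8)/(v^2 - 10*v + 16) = (v - 4)/(v - 8)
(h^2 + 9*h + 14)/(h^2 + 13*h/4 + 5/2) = 4*(h + 7)/(4*h + 5)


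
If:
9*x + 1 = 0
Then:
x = -1/9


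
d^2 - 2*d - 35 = (d - 7)*(d + 5)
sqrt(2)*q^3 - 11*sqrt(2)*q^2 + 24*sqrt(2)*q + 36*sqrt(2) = (q - 6)^2*(sqrt(2)*q + sqrt(2))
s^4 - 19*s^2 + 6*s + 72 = (s - 3)^2*(s + 2)*(s + 4)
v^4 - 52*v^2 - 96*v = v*(v - 8)*(v + 2)*(v + 6)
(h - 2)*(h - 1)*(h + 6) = h^3 + 3*h^2 - 16*h + 12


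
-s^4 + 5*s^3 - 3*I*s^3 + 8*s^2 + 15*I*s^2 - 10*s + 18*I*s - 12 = (s - 6)*(s + 2*I)*(-I*s + 1)*(-I*s - I)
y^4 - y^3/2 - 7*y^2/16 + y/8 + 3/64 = (y - 3/4)*(y - 1/2)*(y + 1/4)*(y + 1/2)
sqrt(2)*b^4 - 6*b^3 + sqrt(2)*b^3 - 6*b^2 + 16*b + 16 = (b - 2*sqrt(2))^2*(b + sqrt(2))*(sqrt(2)*b + sqrt(2))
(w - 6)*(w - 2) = w^2 - 8*w + 12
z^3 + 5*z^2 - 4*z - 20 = (z - 2)*(z + 2)*(z + 5)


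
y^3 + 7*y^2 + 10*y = y*(y + 2)*(y + 5)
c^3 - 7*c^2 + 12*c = c*(c - 4)*(c - 3)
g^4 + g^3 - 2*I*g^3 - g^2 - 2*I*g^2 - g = g*(g + 1)*(g - I)^2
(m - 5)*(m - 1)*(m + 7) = m^3 + m^2 - 37*m + 35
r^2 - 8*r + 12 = (r - 6)*(r - 2)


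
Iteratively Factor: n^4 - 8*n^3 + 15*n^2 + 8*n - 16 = (n - 1)*(n^3 - 7*n^2 + 8*n + 16) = (n - 4)*(n - 1)*(n^2 - 3*n - 4) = (n - 4)^2*(n - 1)*(n + 1)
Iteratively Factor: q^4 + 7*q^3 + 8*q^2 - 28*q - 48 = (q - 2)*(q^3 + 9*q^2 + 26*q + 24) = (q - 2)*(q + 3)*(q^2 + 6*q + 8) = (q - 2)*(q + 3)*(q + 4)*(q + 2)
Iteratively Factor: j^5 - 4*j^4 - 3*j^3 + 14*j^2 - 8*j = (j)*(j^4 - 4*j^3 - 3*j^2 + 14*j - 8) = j*(j + 2)*(j^3 - 6*j^2 + 9*j - 4) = j*(j - 1)*(j + 2)*(j^2 - 5*j + 4) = j*(j - 4)*(j - 1)*(j + 2)*(j - 1)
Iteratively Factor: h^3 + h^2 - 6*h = (h - 2)*(h^2 + 3*h) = (h - 2)*(h + 3)*(h)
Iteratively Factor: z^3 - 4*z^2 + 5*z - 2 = (z - 1)*(z^2 - 3*z + 2) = (z - 1)^2*(z - 2)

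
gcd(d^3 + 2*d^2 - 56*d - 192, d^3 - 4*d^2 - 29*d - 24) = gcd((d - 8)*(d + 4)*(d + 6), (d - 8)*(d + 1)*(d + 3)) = d - 8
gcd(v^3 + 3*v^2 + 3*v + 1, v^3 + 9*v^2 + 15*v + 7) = v^2 + 2*v + 1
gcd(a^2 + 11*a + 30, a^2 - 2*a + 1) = 1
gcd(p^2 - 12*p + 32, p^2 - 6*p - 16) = p - 8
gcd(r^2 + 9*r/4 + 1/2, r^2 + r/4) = r + 1/4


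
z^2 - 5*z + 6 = (z - 3)*(z - 2)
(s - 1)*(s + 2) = s^2 + s - 2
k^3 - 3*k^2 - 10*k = k*(k - 5)*(k + 2)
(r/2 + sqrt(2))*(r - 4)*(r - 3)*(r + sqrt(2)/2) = r^4/2 - 7*r^3/2 + 5*sqrt(2)*r^3/4 - 35*sqrt(2)*r^2/4 + 7*r^2 - 7*r + 15*sqrt(2)*r + 12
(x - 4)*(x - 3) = x^2 - 7*x + 12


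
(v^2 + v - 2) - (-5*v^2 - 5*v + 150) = 6*v^2 + 6*v - 152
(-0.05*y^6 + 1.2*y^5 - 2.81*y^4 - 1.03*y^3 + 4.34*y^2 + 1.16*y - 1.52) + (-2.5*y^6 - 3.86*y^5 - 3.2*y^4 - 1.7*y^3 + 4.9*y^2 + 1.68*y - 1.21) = -2.55*y^6 - 2.66*y^5 - 6.01*y^4 - 2.73*y^3 + 9.24*y^2 + 2.84*y - 2.73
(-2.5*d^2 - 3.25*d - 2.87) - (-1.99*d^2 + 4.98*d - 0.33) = -0.51*d^2 - 8.23*d - 2.54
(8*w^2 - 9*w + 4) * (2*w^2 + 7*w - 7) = 16*w^4 + 38*w^3 - 111*w^2 + 91*w - 28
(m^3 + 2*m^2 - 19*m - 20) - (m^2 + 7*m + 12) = m^3 + m^2 - 26*m - 32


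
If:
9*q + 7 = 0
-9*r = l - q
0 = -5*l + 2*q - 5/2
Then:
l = -73/90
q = -7/9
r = 1/270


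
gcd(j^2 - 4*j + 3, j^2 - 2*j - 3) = j - 3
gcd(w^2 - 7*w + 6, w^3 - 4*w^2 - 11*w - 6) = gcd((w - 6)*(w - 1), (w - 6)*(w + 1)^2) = w - 6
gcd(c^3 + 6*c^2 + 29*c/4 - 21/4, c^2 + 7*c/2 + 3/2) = c + 3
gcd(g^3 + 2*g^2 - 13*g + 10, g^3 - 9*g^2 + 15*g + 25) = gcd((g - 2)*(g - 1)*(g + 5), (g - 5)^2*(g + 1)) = 1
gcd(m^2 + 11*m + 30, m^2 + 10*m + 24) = m + 6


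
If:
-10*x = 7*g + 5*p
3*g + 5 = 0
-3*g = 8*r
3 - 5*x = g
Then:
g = -5/3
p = 7/15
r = 5/8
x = 14/15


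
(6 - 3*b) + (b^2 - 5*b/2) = b^2 - 11*b/2 + 6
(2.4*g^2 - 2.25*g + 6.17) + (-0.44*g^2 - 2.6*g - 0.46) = 1.96*g^2 - 4.85*g + 5.71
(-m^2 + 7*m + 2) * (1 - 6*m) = 6*m^3 - 43*m^2 - 5*m + 2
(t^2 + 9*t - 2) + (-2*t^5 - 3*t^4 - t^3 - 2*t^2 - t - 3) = -2*t^5 - 3*t^4 - t^3 - t^2 + 8*t - 5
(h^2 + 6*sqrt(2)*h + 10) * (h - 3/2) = h^3 - 3*h^2/2 + 6*sqrt(2)*h^2 - 9*sqrt(2)*h + 10*h - 15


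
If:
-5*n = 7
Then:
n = -7/5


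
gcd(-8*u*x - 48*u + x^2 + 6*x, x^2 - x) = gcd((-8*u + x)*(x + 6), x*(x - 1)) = 1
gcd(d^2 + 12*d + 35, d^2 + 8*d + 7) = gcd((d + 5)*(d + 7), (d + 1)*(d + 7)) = d + 7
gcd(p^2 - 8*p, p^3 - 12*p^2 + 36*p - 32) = p - 8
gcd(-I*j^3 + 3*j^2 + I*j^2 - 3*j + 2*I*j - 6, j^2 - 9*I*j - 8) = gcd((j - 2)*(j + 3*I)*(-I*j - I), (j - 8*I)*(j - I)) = 1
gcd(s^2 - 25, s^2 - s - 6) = 1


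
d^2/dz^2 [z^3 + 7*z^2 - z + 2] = 6*z + 14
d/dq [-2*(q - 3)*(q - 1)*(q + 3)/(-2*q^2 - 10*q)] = (q^4 + 10*q^3 + 4*q^2 - 18*q - 45)/(q^2*(q^2 + 10*q + 25))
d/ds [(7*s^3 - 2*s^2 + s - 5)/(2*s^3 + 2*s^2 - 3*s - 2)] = (18*s^4 - 46*s^3 - 8*s^2 + 28*s - 17)/(4*s^6 + 8*s^5 - 8*s^4 - 20*s^3 + s^2 + 12*s + 4)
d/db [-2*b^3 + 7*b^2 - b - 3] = -6*b^2 + 14*b - 1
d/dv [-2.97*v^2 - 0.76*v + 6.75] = -5.94*v - 0.76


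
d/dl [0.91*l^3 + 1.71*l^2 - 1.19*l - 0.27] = 2.73*l^2 + 3.42*l - 1.19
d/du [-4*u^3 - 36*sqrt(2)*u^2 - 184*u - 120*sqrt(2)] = -12*u^2 - 72*sqrt(2)*u - 184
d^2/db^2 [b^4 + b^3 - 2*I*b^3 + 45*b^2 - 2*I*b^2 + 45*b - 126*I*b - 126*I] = 12*b^2 + b*(6 - 12*I) + 90 - 4*I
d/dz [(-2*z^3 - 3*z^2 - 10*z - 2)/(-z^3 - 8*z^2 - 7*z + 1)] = (13*z^4 + 8*z^3 - 71*z^2 - 38*z - 24)/(z^6 + 16*z^5 + 78*z^4 + 110*z^3 + 33*z^2 - 14*z + 1)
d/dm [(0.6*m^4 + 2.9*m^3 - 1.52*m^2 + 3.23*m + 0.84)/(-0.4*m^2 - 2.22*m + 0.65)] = (-0.48*m^5 - 5.156*m^4 - 11.316*m^3 + 10.3214*m^2 - 1.304*m + 3.9643)/(0.16*m^4 + 1.776*m^3 + 4.4084*m^2 - 2.886*m + 0.4225)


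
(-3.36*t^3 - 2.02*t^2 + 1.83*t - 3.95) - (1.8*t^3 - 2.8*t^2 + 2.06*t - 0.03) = -5.16*t^3 + 0.78*t^2 - 0.23*t - 3.92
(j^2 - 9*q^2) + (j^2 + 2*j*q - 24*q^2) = 2*j^2 + 2*j*q - 33*q^2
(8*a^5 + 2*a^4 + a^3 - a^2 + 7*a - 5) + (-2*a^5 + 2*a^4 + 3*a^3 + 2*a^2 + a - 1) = 6*a^5 + 4*a^4 + 4*a^3 + a^2 + 8*a - 6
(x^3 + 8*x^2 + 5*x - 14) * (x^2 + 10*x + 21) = x^5 + 18*x^4 + 106*x^3 + 204*x^2 - 35*x - 294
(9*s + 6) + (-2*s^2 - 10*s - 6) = -2*s^2 - s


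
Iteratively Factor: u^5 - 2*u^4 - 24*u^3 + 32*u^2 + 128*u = (u - 4)*(u^4 + 2*u^3 - 16*u^2 - 32*u) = (u - 4)*(u + 2)*(u^3 - 16*u) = (u - 4)^2*(u + 2)*(u^2 + 4*u) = u*(u - 4)^2*(u + 2)*(u + 4)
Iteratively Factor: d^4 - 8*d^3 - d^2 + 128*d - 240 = (d - 3)*(d^3 - 5*d^2 - 16*d + 80) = (d - 4)*(d - 3)*(d^2 - d - 20) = (d - 5)*(d - 4)*(d - 3)*(d + 4)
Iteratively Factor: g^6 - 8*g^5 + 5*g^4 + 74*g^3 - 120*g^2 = (g)*(g^5 - 8*g^4 + 5*g^3 + 74*g^2 - 120*g) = g*(g - 4)*(g^4 - 4*g^3 - 11*g^2 + 30*g) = g*(g - 5)*(g - 4)*(g^3 + g^2 - 6*g) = g*(g - 5)*(g - 4)*(g + 3)*(g^2 - 2*g) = g*(g - 5)*(g - 4)*(g - 2)*(g + 3)*(g)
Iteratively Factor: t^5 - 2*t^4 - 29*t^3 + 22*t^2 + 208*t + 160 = (t - 4)*(t^4 + 2*t^3 - 21*t^2 - 62*t - 40) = (t - 4)*(t + 4)*(t^3 - 2*t^2 - 13*t - 10) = (t - 4)*(t + 1)*(t + 4)*(t^2 - 3*t - 10) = (t - 4)*(t + 1)*(t + 2)*(t + 4)*(t - 5)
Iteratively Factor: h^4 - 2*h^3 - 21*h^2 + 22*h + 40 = (h - 5)*(h^3 + 3*h^2 - 6*h - 8) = (h - 5)*(h + 4)*(h^2 - h - 2) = (h - 5)*(h - 2)*(h + 4)*(h + 1)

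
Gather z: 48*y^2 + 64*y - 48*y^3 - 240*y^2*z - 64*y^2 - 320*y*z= -48*y^3 - 16*y^2 + 64*y + z*(-240*y^2 - 320*y)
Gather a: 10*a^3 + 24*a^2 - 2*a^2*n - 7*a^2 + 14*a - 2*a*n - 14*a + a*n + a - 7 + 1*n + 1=10*a^3 + a^2*(17 - 2*n) + a*(1 - n) + n - 6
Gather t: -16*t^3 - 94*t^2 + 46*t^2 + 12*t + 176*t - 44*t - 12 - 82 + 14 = -16*t^3 - 48*t^2 + 144*t - 80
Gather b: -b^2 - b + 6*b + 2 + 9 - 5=-b^2 + 5*b + 6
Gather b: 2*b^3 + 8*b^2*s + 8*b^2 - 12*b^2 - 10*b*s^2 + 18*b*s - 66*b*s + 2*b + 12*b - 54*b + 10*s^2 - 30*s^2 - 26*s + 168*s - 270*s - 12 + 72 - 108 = 2*b^3 + b^2*(8*s - 4) + b*(-10*s^2 - 48*s - 40) - 20*s^2 - 128*s - 48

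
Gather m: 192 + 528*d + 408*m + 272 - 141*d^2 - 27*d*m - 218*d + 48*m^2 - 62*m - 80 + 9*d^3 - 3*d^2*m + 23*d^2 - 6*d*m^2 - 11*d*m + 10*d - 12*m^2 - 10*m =9*d^3 - 118*d^2 + 320*d + m^2*(36 - 6*d) + m*(-3*d^2 - 38*d + 336) + 384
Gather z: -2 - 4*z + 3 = 1 - 4*z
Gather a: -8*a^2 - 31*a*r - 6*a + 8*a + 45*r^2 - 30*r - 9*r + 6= -8*a^2 + a*(2 - 31*r) + 45*r^2 - 39*r + 6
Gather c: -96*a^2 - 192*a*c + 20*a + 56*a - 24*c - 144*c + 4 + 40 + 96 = -96*a^2 + 76*a + c*(-192*a - 168) + 140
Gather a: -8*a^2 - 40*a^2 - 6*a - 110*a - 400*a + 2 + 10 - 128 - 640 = -48*a^2 - 516*a - 756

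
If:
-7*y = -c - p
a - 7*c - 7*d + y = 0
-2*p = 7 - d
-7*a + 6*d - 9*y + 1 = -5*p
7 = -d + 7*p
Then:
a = 8277/575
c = -18466/1725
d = 63/5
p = 14/5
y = -1948/1725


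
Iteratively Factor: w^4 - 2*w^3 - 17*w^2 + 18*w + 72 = (w + 3)*(w^3 - 5*w^2 - 2*w + 24) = (w - 4)*(w + 3)*(w^2 - w - 6) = (w - 4)*(w - 3)*(w + 3)*(w + 2)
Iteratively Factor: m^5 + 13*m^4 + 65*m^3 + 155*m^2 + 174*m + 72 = (m + 4)*(m^4 + 9*m^3 + 29*m^2 + 39*m + 18) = (m + 1)*(m + 4)*(m^3 + 8*m^2 + 21*m + 18) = (m + 1)*(m + 3)*(m + 4)*(m^2 + 5*m + 6) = (m + 1)*(m + 3)^2*(m + 4)*(m + 2)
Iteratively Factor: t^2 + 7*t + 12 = (t + 3)*(t + 4)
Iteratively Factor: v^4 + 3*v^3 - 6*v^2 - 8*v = (v)*(v^3 + 3*v^2 - 6*v - 8) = v*(v + 1)*(v^2 + 2*v - 8) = v*(v + 1)*(v + 4)*(v - 2)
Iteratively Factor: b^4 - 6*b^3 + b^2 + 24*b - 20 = (b + 2)*(b^3 - 8*b^2 + 17*b - 10) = (b - 1)*(b + 2)*(b^2 - 7*b + 10) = (b - 5)*(b - 1)*(b + 2)*(b - 2)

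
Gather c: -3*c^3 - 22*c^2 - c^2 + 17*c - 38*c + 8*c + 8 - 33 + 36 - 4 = -3*c^3 - 23*c^2 - 13*c + 7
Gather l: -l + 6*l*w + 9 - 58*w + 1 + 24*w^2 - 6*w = l*(6*w - 1) + 24*w^2 - 64*w + 10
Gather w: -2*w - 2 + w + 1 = -w - 1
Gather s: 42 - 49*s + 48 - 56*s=90 - 105*s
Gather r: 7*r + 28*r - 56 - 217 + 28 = 35*r - 245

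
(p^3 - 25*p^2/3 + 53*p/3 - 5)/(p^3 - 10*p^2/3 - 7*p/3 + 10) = (3*p^2 - 16*p + 5)/(3*p^2 - p - 10)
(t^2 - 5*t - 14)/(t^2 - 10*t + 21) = (t + 2)/(t - 3)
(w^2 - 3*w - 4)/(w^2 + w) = (w - 4)/w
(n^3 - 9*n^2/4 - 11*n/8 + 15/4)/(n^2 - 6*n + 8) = (n^2 - n/4 - 15/8)/(n - 4)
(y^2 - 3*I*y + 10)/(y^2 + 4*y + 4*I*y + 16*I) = (y^2 - 3*I*y + 10)/(y^2 + 4*y*(1 + I) + 16*I)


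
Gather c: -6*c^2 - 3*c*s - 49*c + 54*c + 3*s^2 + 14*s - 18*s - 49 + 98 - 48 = -6*c^2 + c*(5 - 3*s) + 3*s^2 - 4*s + 1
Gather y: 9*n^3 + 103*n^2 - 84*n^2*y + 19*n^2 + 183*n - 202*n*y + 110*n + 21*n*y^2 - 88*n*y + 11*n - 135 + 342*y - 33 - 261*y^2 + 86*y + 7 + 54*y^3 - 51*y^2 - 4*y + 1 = 9*n^3 + 122*n^2 + 304*n + 54*y^3 + y^2*(21*n - 312) + y*(-84*n^2 - 290*n + 424) - 160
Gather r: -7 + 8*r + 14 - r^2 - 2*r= -r^2 + 6*r + 7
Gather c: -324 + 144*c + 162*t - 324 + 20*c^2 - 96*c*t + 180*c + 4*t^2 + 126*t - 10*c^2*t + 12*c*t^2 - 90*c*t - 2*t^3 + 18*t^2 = c^2*(20 - 10*t) + c*(12*t^2 - 186*t + 324) - 2*t^3 + 22*t^2 + 288*t - 648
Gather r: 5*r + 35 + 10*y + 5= 5*r + 10*y + 40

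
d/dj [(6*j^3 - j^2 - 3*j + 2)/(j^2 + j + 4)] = 2*(3*j^4 + 6*j^3 + 37*j^2 - 6*j - 7)/(j^4 + 2*j^3 + 9*j^2 + 8*j + 16)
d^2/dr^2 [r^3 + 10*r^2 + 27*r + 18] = 6*r + 20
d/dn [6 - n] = -1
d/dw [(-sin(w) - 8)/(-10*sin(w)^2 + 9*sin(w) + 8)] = (-10*sin(w)^2 - 160*sin(w) + 64)*cos(w)/(-10*sin(w)^2 + 9*sin(w) + 8)^2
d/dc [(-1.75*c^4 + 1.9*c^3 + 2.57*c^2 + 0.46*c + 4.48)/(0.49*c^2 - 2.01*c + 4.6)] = (-1.715*c^5 + 11.4835*c^4 - 39.838*c^3 + 20.8289*c^2 + 19.2536*c + 11.1208)/(0.2401*c^4 - 1.9698*c^3 + 8.5481*c^2 - 18.492*c + 21.16)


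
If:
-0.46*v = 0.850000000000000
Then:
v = -1.85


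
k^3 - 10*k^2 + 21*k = k*(k - 7)*(k - 3)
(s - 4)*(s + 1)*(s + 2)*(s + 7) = s^4 + 6*s^3 - 17*s^2 - 78*s - 56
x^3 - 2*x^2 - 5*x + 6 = (x - 3)*(x - 1)*(x + 2)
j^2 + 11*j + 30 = (j + 5)*(j + 6)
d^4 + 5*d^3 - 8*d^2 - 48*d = d*(d - 3)*(d + 4)^2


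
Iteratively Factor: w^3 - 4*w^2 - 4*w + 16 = (w - 2)*(w^2 - 2*w - 8) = (w - 2)*(w + 2)*(w - 4)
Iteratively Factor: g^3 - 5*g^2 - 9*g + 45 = (g - 3)*(g^2 - 2*g - 15) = (g - 3)*(g + 3)*(g - 5)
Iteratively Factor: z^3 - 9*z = (z + 3)*(z^2 - 3*z) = z*(z + 3)*(z - 3)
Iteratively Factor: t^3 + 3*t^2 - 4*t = (t)*(t^2 + 3*t - 4) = t*(t - 1)*(t + 4)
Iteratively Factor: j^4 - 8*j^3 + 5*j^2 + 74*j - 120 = (j + 3)*(j^3 - 11*j^2 + 38*j - 40) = (j - 4)*(j + 3)*(j^2 - 7*j + 10) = (j - 4)*(j - 2)*(j + 3)*(j - 5)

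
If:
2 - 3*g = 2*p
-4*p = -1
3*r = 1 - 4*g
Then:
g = 1/2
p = 1/4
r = -1/3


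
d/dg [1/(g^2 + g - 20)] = (-2*g - 1)/(g^2 + g - 20)^2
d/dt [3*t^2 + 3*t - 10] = 6*t + 3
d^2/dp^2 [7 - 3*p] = 0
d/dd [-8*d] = -8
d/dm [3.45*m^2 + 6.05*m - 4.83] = 6.9*m + 6.05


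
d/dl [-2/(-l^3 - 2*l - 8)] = 2*(-3*l^2 - 2)/(l^3 + 2*l + 8)^2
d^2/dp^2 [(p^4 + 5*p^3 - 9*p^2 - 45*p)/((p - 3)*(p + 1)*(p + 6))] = 4*(p^3 - 9*p^2 - 81*p - 171)/(p^6 + 21*p^5 + 165*p^4 + 595*p^3 + 990*p^2 + 756*p + 216)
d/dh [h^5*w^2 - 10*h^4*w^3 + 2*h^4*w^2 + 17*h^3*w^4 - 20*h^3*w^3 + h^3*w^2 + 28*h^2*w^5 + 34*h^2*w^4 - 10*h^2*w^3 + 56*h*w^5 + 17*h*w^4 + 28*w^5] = w^2*(5*h^4 - 40*h^3*w + 8*h^3 + 51*h^2*w^2 - 60*h^2*w + 3*h^2 + 56*h*w^3 + 68*h*w^2 - 20*h*w + 56*w^3 + 17*w^2)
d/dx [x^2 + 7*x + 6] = 2*x + 7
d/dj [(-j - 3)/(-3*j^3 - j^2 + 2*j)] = (j*(3*j^2 + j - 2) - (j + 3)*(9*j^2 + 2*j - 2))/(j^2*(3*j^2 + j - 2)^2)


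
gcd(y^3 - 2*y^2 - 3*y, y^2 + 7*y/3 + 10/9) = 1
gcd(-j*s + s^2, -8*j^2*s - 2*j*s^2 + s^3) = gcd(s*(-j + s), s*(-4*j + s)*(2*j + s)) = s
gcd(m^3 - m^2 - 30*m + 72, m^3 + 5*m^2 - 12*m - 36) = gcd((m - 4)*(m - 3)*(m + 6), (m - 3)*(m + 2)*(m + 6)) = m^2 + 3*m - 18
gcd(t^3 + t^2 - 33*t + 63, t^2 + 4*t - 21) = t^2 + 4*t - 21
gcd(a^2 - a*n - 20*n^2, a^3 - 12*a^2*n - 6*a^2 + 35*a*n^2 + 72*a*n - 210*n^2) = a - 5*n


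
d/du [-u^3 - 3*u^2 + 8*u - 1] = -3*u^2 - 6*u + 8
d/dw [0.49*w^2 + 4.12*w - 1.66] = 0.98*w + 4.12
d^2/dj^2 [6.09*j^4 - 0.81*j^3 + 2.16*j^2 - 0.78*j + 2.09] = 73.08*j^2 - 4.86*j + 4.32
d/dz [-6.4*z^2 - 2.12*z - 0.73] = -12.8*z - 2.12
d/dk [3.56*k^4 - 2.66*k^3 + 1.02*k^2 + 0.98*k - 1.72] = 14.24*k^3 - 7.98*k^2 + 2.04*k + 0.98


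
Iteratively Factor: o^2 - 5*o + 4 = (o - 1)*(o - 4)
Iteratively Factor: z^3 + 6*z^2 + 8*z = (z + 2)*(z^2 + 4*z) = (z + 2)*(z + 4)*(z)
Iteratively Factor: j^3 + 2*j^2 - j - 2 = (j - 1)*(j^2 + 3*j + 2) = (j - 1)*(j + 1)*(j + 2)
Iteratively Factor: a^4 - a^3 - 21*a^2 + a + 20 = (a - 5)*(a^3 + 4*a^2 - a - 4) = (a - 5)*(a - 1)*(a^2 + 5*a + 4) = (a - 5)*(a - 1)*(a + 1)*(a + 4)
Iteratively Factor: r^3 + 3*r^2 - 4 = (r - 1)*(r^2 + 4*r + 4) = (r - 1)*(r + 2)*(r + 2)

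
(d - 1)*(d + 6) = d^2 + 5*d - 6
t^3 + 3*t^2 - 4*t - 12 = (t - 2)*(t + 2)*(t + 3)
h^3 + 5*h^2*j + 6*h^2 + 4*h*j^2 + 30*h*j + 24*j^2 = (h + 6)*(h + j)*(h + 4*j)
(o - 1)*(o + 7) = o^2 + 6*o - 7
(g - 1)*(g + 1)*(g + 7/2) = g^3 + 7*g^2/2 - g - 7/2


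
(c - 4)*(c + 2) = c^2 - 2*c - 8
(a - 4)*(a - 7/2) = a^2 - 15*a/2 + 14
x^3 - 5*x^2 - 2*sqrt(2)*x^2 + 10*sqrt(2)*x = x*(x - 5)*(x - 2*sqrt(2))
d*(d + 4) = d^2 + 4*d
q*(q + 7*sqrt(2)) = q^2 + 7*sqrt(2)*q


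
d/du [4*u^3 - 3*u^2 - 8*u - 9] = 12*u^2 - 6*u - 8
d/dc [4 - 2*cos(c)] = 2*sin(c)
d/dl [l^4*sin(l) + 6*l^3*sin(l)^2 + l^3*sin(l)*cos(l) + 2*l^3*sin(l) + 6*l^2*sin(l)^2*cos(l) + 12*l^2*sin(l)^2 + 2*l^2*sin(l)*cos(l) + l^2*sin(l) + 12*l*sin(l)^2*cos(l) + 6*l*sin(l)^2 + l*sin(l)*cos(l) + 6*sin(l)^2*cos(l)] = l^4*cos(l) + 4*l^3*sin(l) + 6*l^3*sin(2*l) + 2*l^3*cos(l) + l^3*cos(2*l) + 9*l^2*sin(l)/2 + 27*l^2*sin(2*l)/2 + 9*l^2*sin(3*l)/2 + l^2*cos(l) - 7*l^2*cos(2*l) + 9*l^2 - l*sin(l) + 8*l*sin(2*l) + 9*l*sin(3*l) + 3*l*cos(l) - 11*l*cos(2*l) - 3*l*cos(3*l) + 12*l - 3*sin(l)/2 + sin(2*l)/2 + 9*sin(3*l)/2 + 3*cos(l) - 3*cos(2*l) - 3*cos(3*l) + 3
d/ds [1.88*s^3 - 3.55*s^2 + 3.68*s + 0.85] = 5.64*s^2 - 7.1*s + 3.68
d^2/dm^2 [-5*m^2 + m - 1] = -10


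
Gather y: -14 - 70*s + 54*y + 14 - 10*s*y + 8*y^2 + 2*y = -70*s + 8*y^2 + y*(56 - 10*s)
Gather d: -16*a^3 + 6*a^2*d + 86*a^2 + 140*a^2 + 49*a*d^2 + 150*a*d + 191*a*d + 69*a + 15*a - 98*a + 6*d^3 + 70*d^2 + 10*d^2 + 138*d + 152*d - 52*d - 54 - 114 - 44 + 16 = -16*a^3 + 226*a^2 - 14*a + 6*d^3 + d^2*(49*a + 80) + d*(6*a^2 + 341*a + 238) - 196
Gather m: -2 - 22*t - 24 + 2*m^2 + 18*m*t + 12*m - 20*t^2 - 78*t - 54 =2*m^2 + m*(18*t + 12) - 20*t^2 - 100*t - 80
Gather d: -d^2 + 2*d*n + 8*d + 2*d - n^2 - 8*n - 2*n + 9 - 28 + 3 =-d^2 + d*(2*n + 10) - n^2 - 10*n - 16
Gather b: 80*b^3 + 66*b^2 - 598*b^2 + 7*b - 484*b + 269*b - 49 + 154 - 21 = 80*b^3 - 532*b^2 - 208*b + 84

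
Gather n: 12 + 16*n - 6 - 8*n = 8*n + 6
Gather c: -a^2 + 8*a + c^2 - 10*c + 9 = -a^2 + 8*a + c^2 - 10*c + 9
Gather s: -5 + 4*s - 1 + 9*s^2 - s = 9*s^2 + 3*s - 6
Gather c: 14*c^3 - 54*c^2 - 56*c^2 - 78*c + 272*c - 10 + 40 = 14*c^3 - 110*c^2 + 194*c + 30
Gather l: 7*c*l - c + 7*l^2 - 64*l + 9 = -c + 7*l^2 + l*(7*c - 64) + 9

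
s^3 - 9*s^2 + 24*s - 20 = (s - 5)*(s - 2)^2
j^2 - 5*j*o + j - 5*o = (j + 1)*(j - 5*o)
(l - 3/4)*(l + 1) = l^2 + l/4 - 3/4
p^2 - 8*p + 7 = (p - 7)*(p - 1)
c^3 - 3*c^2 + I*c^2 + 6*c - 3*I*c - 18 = (c - 3)*(c - 2*I)*(c + 3*I)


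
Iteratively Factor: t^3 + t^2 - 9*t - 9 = (t - 3)*(t^2 + 4*t + 3) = (t - 3)*(t + 1)*(t + 3)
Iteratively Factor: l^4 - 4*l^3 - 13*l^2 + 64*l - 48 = (l - 4)*(l^3 - 13*l + 12) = (l - 4)*(l + 4)*(l^2 - 4*l + 3) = (l - 4)*(l - 1)*(l + 4)*(l - 3)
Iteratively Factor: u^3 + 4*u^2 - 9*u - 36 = (u + 3)*(u^2 + u - 12) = (u + 3)*(u + 4)*(u - 3)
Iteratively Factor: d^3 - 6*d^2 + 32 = (d - 4)*(d^2 - 2*d - 8) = (d - 4)^2*(d + 2)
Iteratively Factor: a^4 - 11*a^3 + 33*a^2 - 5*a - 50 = (a - 5)*(a^3 - 6*a^2 + 3*a + 10) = (a - 5)*(a - 2)*(a^2 - 4*a - 5) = (a - 5)*(a - 2)*(a + 1)*(a - 5)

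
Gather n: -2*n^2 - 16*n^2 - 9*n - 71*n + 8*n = -18*n^2 - 72*n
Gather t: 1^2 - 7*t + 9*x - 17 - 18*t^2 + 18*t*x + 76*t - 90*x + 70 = -18*t^2 + t*(18*x + 69) - 81*x + 54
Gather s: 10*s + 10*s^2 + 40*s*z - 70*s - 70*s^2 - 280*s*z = -60*s^2 + s*(-240*z - 60)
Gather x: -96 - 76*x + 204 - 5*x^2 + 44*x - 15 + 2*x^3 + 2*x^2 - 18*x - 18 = 2*x^3 - 3*x^2 - 50*x + 75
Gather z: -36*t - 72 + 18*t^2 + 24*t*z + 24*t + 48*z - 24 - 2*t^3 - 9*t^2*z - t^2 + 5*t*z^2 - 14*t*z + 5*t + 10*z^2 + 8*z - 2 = -2*t^3 + 17*t^2 - 7*t + z^2*(5*t + 10) + z*(-9*t^2 + 10*t + 56) - 98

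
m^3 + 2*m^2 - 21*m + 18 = (m - 3)*(m - 1)*(m + 6)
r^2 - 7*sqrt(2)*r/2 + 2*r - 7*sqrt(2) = (r + 2)*(r - 7*sqrt(2)/2)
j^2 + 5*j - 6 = (j - 1)*(j + 6)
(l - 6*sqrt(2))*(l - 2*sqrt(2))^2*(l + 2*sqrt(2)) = l^4 - 8*sqrt(2)*l^3 + 16*l^2 + 64*sqrt(2)*l - 192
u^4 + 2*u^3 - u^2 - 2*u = u*(u - 1)*(u + 1)*(u + 2)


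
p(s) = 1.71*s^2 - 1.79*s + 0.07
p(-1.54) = 6.88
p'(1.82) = 4.43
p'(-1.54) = -7.06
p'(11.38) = 37.13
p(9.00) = 122.47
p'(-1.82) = -8.01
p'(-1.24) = -6.03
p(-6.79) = 91.06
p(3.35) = 13.26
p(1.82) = 2.48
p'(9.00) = 28.99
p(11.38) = 201.15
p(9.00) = 122.47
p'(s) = 3.42*s - 1.79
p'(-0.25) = -2.64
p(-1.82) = 8.99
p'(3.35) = 9.67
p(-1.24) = 4.92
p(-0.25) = 0.62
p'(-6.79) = -25.01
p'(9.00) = 28.99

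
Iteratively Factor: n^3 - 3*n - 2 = (n + 1)*(n^2 - n - 2) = (n - 2)*(n + 1)*(n + 1)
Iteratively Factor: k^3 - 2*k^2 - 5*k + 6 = (k - 3)*(k^2 + k - 2) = (k - 3)*(k - 1)*(k + 2)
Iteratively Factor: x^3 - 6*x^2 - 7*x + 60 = (x - 4)*(x^2 - 2*x - 15) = (x - 5)*(x - 4)*(x + 3)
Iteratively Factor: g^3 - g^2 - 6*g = (g + 2)*(g^2 - 3*g) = (g - 3)*(g + 2)*(g)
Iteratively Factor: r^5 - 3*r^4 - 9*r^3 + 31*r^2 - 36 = (r - 3)*(r^4 - 9*r^2 + 4*r + 12) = (r - 3)*(r + 3)*(r^3 - 3*r^2 + 4) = (r - 3)*(r - 2)*(r + 3)*(r^2 - r - 2) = (r - 3)*(r - 2)*(r + 1)*(r + 3)*(r - 2)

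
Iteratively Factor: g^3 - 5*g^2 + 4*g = (g)*(g^2 - 5*g + 4) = g*(g - 1)*(g - 4)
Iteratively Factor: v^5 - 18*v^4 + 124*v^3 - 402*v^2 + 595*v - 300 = (v - 1)*(v^4 - 17*v^3 + 107*v^2 - 295*v + 300) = (v - 3)*(v - 1)*(v^3 - 14*v^2 + 65*v - 100) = (v - 4)*(v - 3)*(v - 1)*(v^2 - 10*v + 25) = (v - 5)*(v - 4)*(v - 3)*(v - 1)*(v - 5)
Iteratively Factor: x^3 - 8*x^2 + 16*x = (x - 4)*(x^2 - 4*x) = x*(x - 4)*(x - 4)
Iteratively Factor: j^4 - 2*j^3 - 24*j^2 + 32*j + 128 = (j - 4)*(j^3 + 2*j^2 - 16*j - 32) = (j - 4)*(j + 4)*(j^2 - 2*j - 8) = (j - 4)^2*(j + 4)*(j + 2)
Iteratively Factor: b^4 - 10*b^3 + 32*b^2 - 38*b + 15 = (b - 5)*(b^3 - 5*b^2 + 7*b - 3) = (b - 5)*(b - 1)*(b^2 - 4*b + 3) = (b - 5)*(b - 1)^2*(b - 3)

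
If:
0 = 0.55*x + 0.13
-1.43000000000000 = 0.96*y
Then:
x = -0.24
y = -1.49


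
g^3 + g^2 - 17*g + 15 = (g - 3)*(g - 1)*(g + 5)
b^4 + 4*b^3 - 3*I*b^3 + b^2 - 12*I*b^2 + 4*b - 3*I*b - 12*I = (b + 4)*(b - 3*I)*(b - I)*(b + I)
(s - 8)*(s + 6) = s^2 - 2*s - 48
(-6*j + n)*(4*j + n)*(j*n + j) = -24*j^3*n - 24*j^3 - 2*j^2*n^2 - 2*j^2*n + j*n^3 + j*n^2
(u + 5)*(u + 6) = u^2 + 11*u + 30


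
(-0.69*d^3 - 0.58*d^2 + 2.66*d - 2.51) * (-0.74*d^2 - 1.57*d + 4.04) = 0.5106*d^5 + 1.5125*d^4 - 3.8454*d^3 - 4.662*d^2 + 14.6871*d - 10.1404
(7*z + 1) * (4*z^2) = 28*z^3 + 4*z^2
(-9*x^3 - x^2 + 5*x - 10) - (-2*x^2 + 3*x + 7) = -9*x^3 + x^2 + 2*x - 17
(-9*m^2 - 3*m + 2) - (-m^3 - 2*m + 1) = m^3 - 9*m^2 - m + 1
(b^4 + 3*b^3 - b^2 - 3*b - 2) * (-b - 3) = -b^5 - 6*b^4 - 8*b^3 + 6*b^2 + 11*b + 6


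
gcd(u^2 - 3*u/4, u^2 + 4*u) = u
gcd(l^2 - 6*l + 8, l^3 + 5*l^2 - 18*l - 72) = l - 4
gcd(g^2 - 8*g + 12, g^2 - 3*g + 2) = g - 2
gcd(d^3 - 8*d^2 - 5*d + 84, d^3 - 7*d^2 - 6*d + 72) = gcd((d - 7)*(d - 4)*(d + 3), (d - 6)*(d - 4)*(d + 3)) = d^2 - d - 12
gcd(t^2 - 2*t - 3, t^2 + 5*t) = 1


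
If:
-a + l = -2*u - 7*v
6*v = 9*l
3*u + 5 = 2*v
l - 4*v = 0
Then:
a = -10/3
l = 0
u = -5/3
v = 0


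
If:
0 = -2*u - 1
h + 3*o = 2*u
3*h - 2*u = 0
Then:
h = -1/3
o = -2/9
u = -1/2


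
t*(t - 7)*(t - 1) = t^3 - 8*t^2 + 7*t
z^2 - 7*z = z*(z - 7)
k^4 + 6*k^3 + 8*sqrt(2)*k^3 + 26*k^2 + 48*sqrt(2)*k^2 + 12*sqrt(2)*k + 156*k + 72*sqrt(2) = (k + 6)*(k + sqrt(2))^2*(k + 6*sqrt(2))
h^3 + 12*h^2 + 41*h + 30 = (h + 1)*(h + 5)*(h + 6)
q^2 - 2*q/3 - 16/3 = (q - 8/3)*(q + 2)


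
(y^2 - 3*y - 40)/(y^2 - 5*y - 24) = (y + 5)/(y + 3)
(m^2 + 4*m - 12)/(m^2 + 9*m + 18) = (m - 2)/(m + 3)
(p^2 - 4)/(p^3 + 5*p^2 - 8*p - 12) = (p + 2)/(p^2 + 7*p + 6)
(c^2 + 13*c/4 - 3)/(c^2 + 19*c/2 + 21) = (4*c^2 + 13*c - 12)/(2*(2*c^2 + 19*c + 42))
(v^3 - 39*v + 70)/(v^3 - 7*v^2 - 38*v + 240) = (v^2 + 5*v - 14)/(v^2 - 2*v - 48)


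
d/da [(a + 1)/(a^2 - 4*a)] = (-a^2 - 2*a + 4)/(a^2*(a^2 - 8*a + 16))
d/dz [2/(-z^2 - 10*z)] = 4*(z + 5)/(z^2*(z + 10)^2)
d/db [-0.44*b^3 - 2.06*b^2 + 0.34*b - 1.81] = -1.32*b^2 - 4.12*b + 0.34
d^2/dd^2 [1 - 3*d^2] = -6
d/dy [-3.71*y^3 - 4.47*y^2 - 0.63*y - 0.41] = -11.13*y^2 - 8.94*y - 0.63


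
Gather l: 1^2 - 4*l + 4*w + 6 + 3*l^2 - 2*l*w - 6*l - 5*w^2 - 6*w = 3*l^2 + l*(-2*w - 10) - 5*w^2 - 2*w + 7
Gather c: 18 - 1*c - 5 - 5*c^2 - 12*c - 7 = -5*c^2 - 13*c + 6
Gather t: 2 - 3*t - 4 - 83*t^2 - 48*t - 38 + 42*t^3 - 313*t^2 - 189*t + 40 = 42*t^3 - 396*t^2 - 240*t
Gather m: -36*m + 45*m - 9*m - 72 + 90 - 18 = 0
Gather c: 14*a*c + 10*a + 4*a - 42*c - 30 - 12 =14*a + c*(14*a - 42) - 42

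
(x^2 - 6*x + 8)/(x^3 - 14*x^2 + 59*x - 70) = (x - 4)/(x^2 - 12*x + 35)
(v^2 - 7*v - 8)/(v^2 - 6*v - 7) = (v - 8)/(v - 7)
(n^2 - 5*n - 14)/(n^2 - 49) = (n + 2)/(n + 7)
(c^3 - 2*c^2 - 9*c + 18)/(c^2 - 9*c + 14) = (c^2 - 9)/(c - 7)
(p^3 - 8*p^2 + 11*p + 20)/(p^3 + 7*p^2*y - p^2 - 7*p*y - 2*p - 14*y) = (p^2 - 9*p + 20)/(p^2 + 7*p*y - 2*p - 14*y)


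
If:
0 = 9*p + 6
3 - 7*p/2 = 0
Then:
No Solution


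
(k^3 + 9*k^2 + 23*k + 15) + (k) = k^3 + 9*k^2 + 24*k + 15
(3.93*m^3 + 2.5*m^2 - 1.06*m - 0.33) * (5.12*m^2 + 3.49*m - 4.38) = 20.1216*m^5 + 26.5157*m^4 - 13.9156*m^3 - 16.339*m^2 + 3.4911*m + 1.4454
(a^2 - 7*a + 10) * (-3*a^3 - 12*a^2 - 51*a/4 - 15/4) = -3*a^5 + 9*a^4 + 165*a^3/4 - 69*a^2/2 - 405*a/4 - 75/2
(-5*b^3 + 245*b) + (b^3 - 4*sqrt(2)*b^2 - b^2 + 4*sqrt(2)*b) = -4*b^3 - 4*sqrt(2)*b^2 - b^2 + 4*sqrt(2)*b + 245*b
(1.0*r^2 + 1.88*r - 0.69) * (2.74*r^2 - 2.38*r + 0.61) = 2.74*r^4 + 2.7712*r^3 - 5.755*r^2 + 2.789*r - 0.4209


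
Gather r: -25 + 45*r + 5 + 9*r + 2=54*r - 18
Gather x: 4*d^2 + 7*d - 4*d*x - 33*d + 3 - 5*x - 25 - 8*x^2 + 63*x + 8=4*d^2 - 26*d - 8*x^2 + x*(58 - 4*d) - 14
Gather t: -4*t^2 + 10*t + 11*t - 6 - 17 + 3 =-4*t^2 + 21*t - 20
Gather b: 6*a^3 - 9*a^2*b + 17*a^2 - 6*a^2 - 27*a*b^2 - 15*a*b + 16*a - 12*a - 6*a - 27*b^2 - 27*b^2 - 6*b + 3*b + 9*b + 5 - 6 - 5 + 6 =6*a^3 + 11*a^2 - 2*a + b^2*(-27*a - 54) + b*(-9*a^2 - 15*a + 6)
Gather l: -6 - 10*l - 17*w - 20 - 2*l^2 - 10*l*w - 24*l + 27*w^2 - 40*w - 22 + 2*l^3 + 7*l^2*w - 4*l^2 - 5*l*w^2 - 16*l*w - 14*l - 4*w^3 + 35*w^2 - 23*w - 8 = 2*l^3 + l^2*(7*w - 6) + l*(-5*w^2 - 26*w - 48) - 4*w^3 + 62*w^2 - 80*w - 56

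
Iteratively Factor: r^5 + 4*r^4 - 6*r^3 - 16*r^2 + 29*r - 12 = (r - 1)*(r^4 + 5*r^3 - r^2 - 17*r + 12) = (r - 1)*(r + 3)*(r^3 + 2*r^2 - 7*r + 4) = (r - 1)^2*(r + 3)*(r^2 + 3*r - 4) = (r - 1)^2*(r + 3)*(r + 4)*(r - 1)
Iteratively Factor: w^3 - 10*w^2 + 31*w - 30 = (w - 3)*(w^2 - 7*w + 10) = (w - 5)*(w - 3)*(w - 2)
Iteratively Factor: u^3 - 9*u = (u - 3)*(u^2 + 3*u) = u*(u - 3)*(u + 3)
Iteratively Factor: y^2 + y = (y + 1)*(y)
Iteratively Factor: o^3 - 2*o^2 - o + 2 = (o - 1)*(o^2 - o - 2) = (o - 2)*(o - 1)*(o + 1)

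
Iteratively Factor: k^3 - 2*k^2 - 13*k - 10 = (k + 1)*(k^2 - 3*k - 10) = (k + 1)*(k + 2)*(k - 5)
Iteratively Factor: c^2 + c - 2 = (c + 2)*(c - 1)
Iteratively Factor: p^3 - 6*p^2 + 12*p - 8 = (p - 2)*(p^2 - 4*p + 4) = (p - 2)^2*(p - 2)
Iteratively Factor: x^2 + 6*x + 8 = (x + 4)*(x + 2)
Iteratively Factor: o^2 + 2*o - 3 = (o + 3)*(o - 1)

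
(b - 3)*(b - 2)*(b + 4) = b^3 - b^2 - 14*b + 24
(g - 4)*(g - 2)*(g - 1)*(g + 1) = g^4 - 6*g^3 + 7*g^2 + 6*g - 8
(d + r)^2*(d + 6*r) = d^3 + 8*d^2*r + 13*d*r^2 + 6*r^3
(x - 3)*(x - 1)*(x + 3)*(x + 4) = x^4 + 3*x^3 - 13*x^2 - 27*x + 36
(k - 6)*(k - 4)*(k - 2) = k^3 - 12*k^2 + 44*k - 48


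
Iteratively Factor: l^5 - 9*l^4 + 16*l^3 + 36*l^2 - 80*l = (l)*(l^4 - 9*l^3 + 16*l^2 + 36*l - 80) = l*(l + 2)*(l^3 - 11*l^2 + 38*l - 40) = l*(l - 2)*(l + 2)*(l^2 - 9*l + 20) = l*(l - 4)*(l - 2)*(l + 2)*(l - 5)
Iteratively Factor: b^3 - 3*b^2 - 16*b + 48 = (b + 4)*(b^2 - 7*b + 12) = (b - 3)*(b + 4)*(b - 4)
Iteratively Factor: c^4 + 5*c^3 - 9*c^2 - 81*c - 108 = (c + 3)*(c^3 + 2*c^2 - 15*c - 36) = (c - 4)*(c + 3)*(c^2 + 6*c + 9) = (c - 4)*(c + 3)^2*(c + 3)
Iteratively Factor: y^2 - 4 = (y + 2)*(y - 2)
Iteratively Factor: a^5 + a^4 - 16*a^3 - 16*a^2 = (a + 4)*(a^4 - 3*a^3 - 4*a^2) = (a + 1)*(a + 4)*(a^3 - 4*a^2) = a*(a + 1)*(a + 4)*(a^2 - 4*a) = a*(a - 4)*(a + 1)*(a + 4)*(a)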